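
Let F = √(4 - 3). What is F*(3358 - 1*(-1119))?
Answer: 4477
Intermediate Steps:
F = 1 (F = √1 = 1)
F*(3358 - 1*(-1119)) = 1*(3358 - 1*(-1119)) = 1*(3358 + 1119) = 1*4477 = 4477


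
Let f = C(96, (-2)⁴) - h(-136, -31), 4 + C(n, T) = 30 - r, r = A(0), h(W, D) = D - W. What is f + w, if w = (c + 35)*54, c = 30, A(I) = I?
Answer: 3431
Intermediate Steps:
r = 0
C(n, T) = 26 (C(n, T) = -4 + (30 - 1*0) = -4 + (30 + 0) = -4 + 30 = 26)
w = 3510 (w = (30 + 35)*54 = 65*54 = 3510)
f = -79 (f = 26 - (-31 - 1*(-136)) = 26 - (-31 + 136) = 26 - 1*105 = 26 - 105 = -79)
f + w = -79 + 3510 = 3431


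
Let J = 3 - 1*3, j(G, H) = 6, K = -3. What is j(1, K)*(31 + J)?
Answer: 186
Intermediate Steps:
J = 0 (J = 3 - 3 = 0)
j(1, K)*(31 + J) = 6*(31 + 0) = 6*31 = 186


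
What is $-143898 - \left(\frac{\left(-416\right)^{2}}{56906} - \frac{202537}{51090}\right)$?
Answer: $- \frac{209177967105719}{1453663770} \approx -1.439 \cdot 10^{5}$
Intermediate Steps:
$-143898 - \left(\frac{\left(-416\right)^{2}}{56906} - \frac{202537}{51090}\right) = -143898 - \left(173056 \cdot \frac{1}{56906} - \frac{202537}{51090}\right) = -143898 - \left(\frac{86528}{28453} - \frac{202537}{51090}\right) = -143898 - - \frac{1342069741}{1453663770} = -143898 + \frac{1342069741}{1453663770} = - \frac{209177967105719}{1453663770}$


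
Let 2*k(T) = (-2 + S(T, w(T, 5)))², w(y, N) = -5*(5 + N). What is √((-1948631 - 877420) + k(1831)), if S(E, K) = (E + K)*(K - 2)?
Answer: √4285850447 ≈ 65466.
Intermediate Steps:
w(y, N) = -25 - 5*N
S(E, K) = (-2 + K)*(E + K) (S(E, K) = (E + K)*(-2 + K) = (-2 + K)*(E + K))
k(T) = (2598 - 52*T)²/2 (k(T) = (-2 + ((-25 - 5*5)² - 2*T - 2*(-25 - 5*5) + T*(-25 - 5*5)))²/2 = (-2 + ((-25 - 25)² - 2*T - 2*(-25 - 25) + T*(-25 - 25)))²/2 = (-2 + ((-50)² - 2*T - 2*(-50) + T*(-50)))²/2 = (-2 + (2500 - 2*T + 100 - 50*T))²/2 = (-2 + (2600 - 52*T))²/2 = (2598 - 52*T)²/2)
√((-1948631 - 877420) + k(1831)) = √((-1948631 - 877420) + 2*(-1299 + 26*1831)²) = √(-2826051 + 2*(-1299 + 47606)²) = √(-2826051 + 2*46307²) = √(-2826051 + 2*2144338249) = √(-2826051 + 4288676498) = √4285850447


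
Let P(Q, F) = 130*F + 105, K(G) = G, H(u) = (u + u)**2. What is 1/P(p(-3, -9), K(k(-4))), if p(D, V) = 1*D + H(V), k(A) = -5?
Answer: -1/545 ≈ -0.0018349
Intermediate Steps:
H(u) = 4*u**2 (H(u) = (2*u)**2 = 4*u**2)
p(D, V) = D + 4*V**2 (p(D, V) = 1*D + 4*V**2 = D + 4*V**2)
P(Q, F) = 105 + 130*F
1/P(p(-3, -9), K(k(-4))) = 1/(105 + 130*(-5)) = 1/(105 - 650) = 1/(-545) = -1/545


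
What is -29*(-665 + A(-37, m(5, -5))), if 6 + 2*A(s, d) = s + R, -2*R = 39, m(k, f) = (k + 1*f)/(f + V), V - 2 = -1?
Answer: 80765/4 ≈ 20191.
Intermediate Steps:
V = 1 (V = 2 - 1 = 1)
m(k, f) = (f + k)/(1 + f) (m(k, f) = (k + 1*f)/(f + 1) = (k + f)/(1 + f) = (f + k)/(1 + f))
R = -39/2 (R = -1/2*39 = -39/2 ≈ -19.500)
A(s, d) = -51/4 + s/2 (A(s, d) = -3 + (s - 39/2)/2 = -3 + (-39/2 + s)/2 = -3 + (-39/4 + s/2) = -51/4 + s/2)
-29*(-665 + A(-37, m(5, -5))) = -29*(-665 + (-51/4 + (1/2)*(-37))) = -29*(-665 + (-51/4 - 37/2)) = -29*(-665 - 125/4) = -29*(-2785/4) = 80765/4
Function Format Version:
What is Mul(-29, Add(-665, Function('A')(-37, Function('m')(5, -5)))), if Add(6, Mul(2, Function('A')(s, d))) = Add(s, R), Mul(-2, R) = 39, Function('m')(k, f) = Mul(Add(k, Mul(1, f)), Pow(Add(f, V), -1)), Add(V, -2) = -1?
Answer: Rational(80765, 4) ≈ 20191.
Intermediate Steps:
V = 1 (V = Add(2, -1) = 1)
Function('m')(k, f) = Mul(Pow(Add(1, f), -1), Add(f, k)) (Function('m')(k, f) = Mul(Add(k, Mul(1, f)), Pow(Add(f, 1), -1)) = Mul(Add(k, f), Pow(Add(1, f), -1)) = Mul(Add(f, k), Pow(Add(1, f), -1)) = Mul(Pow(Add(1, f), -1), Add(f, k)))
R = Rational(-39, 2) (R = Mul(Rational(-1, 2), 39) = Rational(-39, 2) ≈ -19.500)
Function('A')(s, d) = Add(Rational(-51, 4), Mul(Rational(1, 2), s)) (Function('A')(s, d) = Add(-3, Mul(Rational(1, 2), Add(s, Rational(-39, 2)))) = Add(-3, Mul(Rational(1, 2), Add(Rational(-39, 2), s))) = Add(-3, Add(Rational(-39, 4), Mul(Rational(1, 2), s))) = Add(Rational(-51, 4), Mul(Rational(1, 2), s)))
Mul(-29, Add(-665, Function('A')(-37, Function('m')(5, -5)))) = Mul(-29, Add(-665, Add(Rational(-51, 4), Mul(Rational(1, 2), -37)))) = Mul(-29, Add(-665, Add(Rational(-51, 4), Rational(-37, 2)))) = Mul(-29, Add(-665, Rational(-125, 4))) = Mul(-29, Rational(-2785, 4)) = Rational(80765, 4)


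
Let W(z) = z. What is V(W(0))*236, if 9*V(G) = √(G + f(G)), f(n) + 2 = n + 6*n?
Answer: 236*I*√2/9 ≈ 37.084*I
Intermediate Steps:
f(n) = -2 + 7*n (f(n) = -2 + (n + 6*n) = -2 + 7*n)
V(G) = √(-2 + 8*G)/9 (V(G) = √(G + (-2 + 7*G))/9 = √(-2 + 8*G)/9)
V(W(0))*236 = (√(-2 + 8*0)/9)*236 = (√(-2 + 0)/9)*236 = (√(-2)/9)*236 = ((I*√2)/9)*236 = (I*√2/9)*236 = 236*I*√2/9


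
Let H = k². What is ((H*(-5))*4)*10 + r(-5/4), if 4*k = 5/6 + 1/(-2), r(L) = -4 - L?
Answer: -149/36 ≈ -4.1389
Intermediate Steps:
k = 1/12 (k = (5/6 + 1/(-2))/4 = (5*(⅙) + 1*(-½))/4 = (⅚ - ½)/4 = (¼)*(⅓) = 1/12 ≈ 0.083333)
H = 1/144 (H = (1/12)² = 1/144 ≈ 0.0069444)
((H*(-5))*4)*10 + r(-5/4) = (((1/144)*(-5))*4)*10 + (-4 - (-5)/4) = -5/144*4*10 + (-4 - (-5)/4) = -5/36*10 + (-4 - 1*(-5/4)) = -25/18 + (-4 + 5/4) = -25/18 - 11/4 = -149/36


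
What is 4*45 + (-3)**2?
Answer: 189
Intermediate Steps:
4*45 + (-3)**2 = 180 + 9 = 189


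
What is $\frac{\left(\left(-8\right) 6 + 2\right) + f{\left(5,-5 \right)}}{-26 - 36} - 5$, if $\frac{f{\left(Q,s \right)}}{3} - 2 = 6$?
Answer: $- \frac{144}{31} \approx -4.6452$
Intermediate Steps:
$f{\left(Q,s \right)} = 24$ ($f{\left(Q,s \right)} = 6 + 3 \cdot 6 = 6 + 18 = 24$)
$\frac{\left(\left(-8\right) 6 + 2\right) + f{\left(5,-5 \right)}}{-26 - 36} - 5 = \frac{\left(\left(-8\right) 6 + 2\right) + 24}{-26 - 36} - 5 = \frac{\left(-48 + 2\right) + 24}{-62} - 5 = - \frac{-46 + 24}{62} - 5 = \left(- \frac{1}{62}\right) \left(-22\right) - 5 = \frac{11}{31} - 5 = - \frac{144}{31}$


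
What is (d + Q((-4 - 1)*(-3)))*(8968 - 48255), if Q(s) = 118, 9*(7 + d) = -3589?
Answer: 101753330/9 ≈ 1.1306e+7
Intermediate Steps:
d = -3652/9 (d = -7 + (⅑)*(-3589) = -7 - 3589/9 = -3652/9 ≈ -405.78)
(d + Q((-4 - 1)*(-3)))*(8968 - 48255) = (-3652/9 + 118)*(8968 - 48255) = -2590/9*(-39287) = 101753330/9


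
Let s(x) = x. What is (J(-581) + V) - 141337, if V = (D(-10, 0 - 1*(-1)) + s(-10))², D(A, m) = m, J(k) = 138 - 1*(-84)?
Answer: -141034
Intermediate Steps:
J(k) = 222 (J(k) = 138 + 84 = 222)
V = 81 (V = ((0 - 1*(-1)) - 10)² = ((0 + 1) - 10)² = (1 - 10)² = (-9)² = 81)
(J(-581) + V) - 141337 = (222 + 81) - 141337 = 303 - 141337 = -141034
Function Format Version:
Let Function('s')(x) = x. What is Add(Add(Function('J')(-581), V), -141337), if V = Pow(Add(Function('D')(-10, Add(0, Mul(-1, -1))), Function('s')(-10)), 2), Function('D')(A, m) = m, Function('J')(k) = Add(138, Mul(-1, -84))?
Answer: -141034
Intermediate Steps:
Function('J')(k) = 222 (Function('J')(k) = Add(138, 84) = 222)
V = 81 (V = Pow(Add(Add(0, Mul(-1, -1)), -10), 2) = Pow(Add(Add(0, 1), -10), 2) = Pow(Add(1, -10), 2) = Pow(-9, 2) = 81)
Add(Add(Function('J')(-581), V), -141337) = Add(Add(222, 81), -141337) = Add(303, -141337) = -141034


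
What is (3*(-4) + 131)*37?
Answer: 4403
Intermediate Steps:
(3*(-4) + 131)*37 = (-12 + 131)*37 = 119*37 = 4403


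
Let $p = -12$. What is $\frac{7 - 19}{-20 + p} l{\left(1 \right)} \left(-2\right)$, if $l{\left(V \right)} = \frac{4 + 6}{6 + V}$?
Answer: $- \frac{15}{14} \approx -1.0714$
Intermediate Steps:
$l{\left(V \right)} = \frac{10}{6 + V}$
$\frac{7 - 19}{-20 + p} l{\left(1 \right)} \left(-2\right) = \frac{7 - 19}{-20 - 12} \frac{10}{6 + 1} \left(-2\right) = - \frac{12}{-32} \cdot \frac{10}{7} \left(-2\right) = \left(-12\right) \left(- \frac{1}{32}\right) 10 \cdot \frac{1}{7} \left(-2\right) = \frac{3}{8} \cdot \frac{10}{7} \left(-2\right) = \frac{15}{28} \left(-2\right) = - \frac{15}{14}$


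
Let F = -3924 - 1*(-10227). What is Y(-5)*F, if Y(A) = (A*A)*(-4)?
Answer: -630300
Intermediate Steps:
F = 6303 (F = -3924 + 10227 = 6303)
Y(A) = -4*A**2 (Y(A) = A**2*(-4) = -4*A**2)
Y(-5)*F = -4*(-5)**2*6303 = -4*25*6303 = -100*6303 = -630300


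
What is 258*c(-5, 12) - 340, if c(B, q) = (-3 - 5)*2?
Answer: -4468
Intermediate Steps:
c(B, q) = -16 (c(B, q) = -8*2 = -16)
258*c(-5, 12) - 340 = 258*(-16) - 340 = -4128 - 340 = -4468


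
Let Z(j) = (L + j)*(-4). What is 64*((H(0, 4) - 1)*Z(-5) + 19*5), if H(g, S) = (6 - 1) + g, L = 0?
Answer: 11200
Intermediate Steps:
H(g, S) = 5 + g
Z(j) = -4*j (Z(j) = (0 + j)*(-4) = j*(-4) = -4*j)
64*((H(0, 4) - 1)*Z(-5) + 19*5) = 64*(((5 + 0) - 1)*(-4*(-5)) + 19*5) = 64*((5 - 1)*20 + 95) = 64*(4*20 + 95) = 64*(80 + 95) = 64*175 = 11200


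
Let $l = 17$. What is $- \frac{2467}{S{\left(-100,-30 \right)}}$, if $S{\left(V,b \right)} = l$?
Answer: $- \frac{2467}{17} \approx -145.12$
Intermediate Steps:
$S{\left(V,b \right)} = 17$
$- \frac{2467}{S{\left(-100,-30 \right)}} = - \frac{2467}{17}$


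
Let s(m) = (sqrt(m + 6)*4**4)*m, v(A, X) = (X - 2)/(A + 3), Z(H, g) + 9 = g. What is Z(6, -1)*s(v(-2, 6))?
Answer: -10240*sqrt(10) ≈ -32382.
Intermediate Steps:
Z(H, g) = -9 + g
v(A, X) = (-2 + X)/(3 + A)
s(m) = 256*m*sqrt(6 + m) (s(m) = (sqrt(6 + m)*256)*m = (256*sqrt(6 + m))*m = 256*m*sqrt(6 + m))
Z(6, -1)*s(v(-2, 6)) = (-9 - 1)*(256*((-2 + 6)/(3 - 2))*sqrt(6 + (-2 + 6)/(3 - 2))) = -2560*4/1*sqrt(6 + 4/1) = -2560*1*4*sqrt(6 + 1*4) = -2560*4*sqrt(6 + 4) = -2560*4*sqrt(10) = -10240*sqrt(10)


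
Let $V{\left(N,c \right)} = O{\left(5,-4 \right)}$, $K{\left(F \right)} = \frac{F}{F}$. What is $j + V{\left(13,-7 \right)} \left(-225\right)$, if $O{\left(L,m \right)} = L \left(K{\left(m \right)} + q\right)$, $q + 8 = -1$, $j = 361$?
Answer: $9361$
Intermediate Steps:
$q = -9$ ($q = -8 - 1 = -9$)
$K{\left(F \right)} = 1$
$O{\left(L,m \right)} = - 8 L$ ($O{\left(L,m \right)} = L \left(1 - 9\right) = L \left(-8\right) = - 8 L$)
$V{\left(N,c \right)} = -40$ ($V{\left(N,c \right)} = \left(-8\right) 5 = -40$)
$j + V{\left(13,-7 \right)} \left(-225\right) = 361 - -9000 = 361 + 9000 = 9361$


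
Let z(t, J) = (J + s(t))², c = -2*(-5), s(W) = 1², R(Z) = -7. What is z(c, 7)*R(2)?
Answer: -448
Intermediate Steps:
s(W) = 1
c = 10
z(t, J) = (1 + J)² (z(t, J) = (J + 1)² = (1 + J)²)
z(c, 7)*R(2) = (1 + 7)²*(-7) = 8²*(-7) = 64*(-7) = -448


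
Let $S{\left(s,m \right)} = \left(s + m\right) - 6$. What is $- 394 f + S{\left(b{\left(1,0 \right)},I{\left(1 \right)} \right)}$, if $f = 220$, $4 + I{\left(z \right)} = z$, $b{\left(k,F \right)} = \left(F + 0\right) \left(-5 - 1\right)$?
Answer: $-86689$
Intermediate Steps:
$b{\left(k,F \right)} = - 6 F$ ($b{\left(k,F \right)} = F \left(-6\right) = - 6 F$)
$I{\left(z \right)} = -4 + z$
$S{\left(s,m \right)} = -6 + m + s$ ($S{\left(s,m \right)} = \left(m + s\right) - 6 = -6 + m + s$)
$- 394 f + S{\left(b{\left(1,0 \right)},I{\left(1 \right)} \right)} = \left(-394\right) 220 - 9 = -86680 - 9 = -86689$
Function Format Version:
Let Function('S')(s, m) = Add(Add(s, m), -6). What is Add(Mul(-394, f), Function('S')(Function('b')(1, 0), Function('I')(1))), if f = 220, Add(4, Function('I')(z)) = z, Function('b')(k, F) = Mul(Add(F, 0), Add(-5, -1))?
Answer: -86689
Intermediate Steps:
Function('b')(k, F) = Mul(-6, F) (Function('b')(k, F) = Mul(F, -6) = Mul(-6, F))
Function('I')(z) = Add(-4, z)
Function('S')(s, m) = Add(-6, m, s) (Function('S')(s, m) = Add(Add(m, s), -6) = Add(-6, m, s))
Add(Mul(-394, f), Function('S')(Function('b')(1, 0), Function('I')(1))) = Add(Mul(-394, 220), Add(-6, Add(-4, 1), Mul(-6, 0))) = Add(-86680, Add(-6, -3, 0)) = Add(-86680, -9) = -86689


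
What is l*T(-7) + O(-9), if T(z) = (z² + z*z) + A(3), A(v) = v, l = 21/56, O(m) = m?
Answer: 231/8 ≈ 28.875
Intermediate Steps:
l = 3/8 (l = 21*(1/56) = 3/8 ≈ 0.37500)
T(z) = 3 + 2*z² (T(z) = (z² + z*z) + 3 = (z² + z²) + 3 = 2*z² + 3 = 3 + 2*z²)
l*T(-7) + O(-9) = 3*(3 + 2*(-7)²)/8 - 9 = 3*(3 + 2*49)/8 - 9 = 3*(3 + 98)/8 - 9 = (3/8)*101 - 9 = 303/8 - 9 = 231/8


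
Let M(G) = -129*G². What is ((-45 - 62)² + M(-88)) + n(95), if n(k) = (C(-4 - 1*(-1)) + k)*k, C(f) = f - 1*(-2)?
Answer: -978597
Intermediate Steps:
C(f) = 2 + f (C(f) = f + 2 = 2 + f)
n(k) = k*(-1 + k) (n(k) = ((2 + (-4 - 1*(-1))) + k)*k = ((2 + (-4 + 1)) + k)*k = ((2 - 3) + k)*k = (-1 + k)*k = k*(-1 + k))
((-45 - 62)² + M(-88)) + n(95) = ((-45 - 62)² - 129*(-88)²) + 95*(-1 + 95) = ((-107)² - 129*7744) + 95*94 = (11449 - 998976) + 8930 = -987527 + 8930 = -978597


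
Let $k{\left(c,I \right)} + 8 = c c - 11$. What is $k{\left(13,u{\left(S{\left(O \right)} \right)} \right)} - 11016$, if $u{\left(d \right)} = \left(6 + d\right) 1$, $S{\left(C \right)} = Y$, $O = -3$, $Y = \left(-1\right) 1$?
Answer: $-10866$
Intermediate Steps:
$Y = -1$
$S{\left(C \right)} = -1$
$u{\left(d \right)} = 6 + d$
$k{\left(c,I \right)} = -19 + c^{2}$ ($k{\left(c,I \right)} = -8 + \left(c c - 11\right) = -8 + \left(c^{2} - 11\right) = -8 + \left(-11 + c^{2}\right) = -19 + c^{2}$)
$k{\left(13,u{\left(S{\left(O \right)} \right)} \right)} - 11016 = \left(-19 + 13^{2}\right) - 11016 = \left(-19 + 169\right) - 11016 = 150 - 11016 = -10866$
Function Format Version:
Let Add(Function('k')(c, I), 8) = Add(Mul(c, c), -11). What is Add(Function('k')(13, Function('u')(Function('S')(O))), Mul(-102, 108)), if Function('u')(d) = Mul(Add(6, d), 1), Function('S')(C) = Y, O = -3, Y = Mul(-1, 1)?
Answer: -10866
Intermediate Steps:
Y = -1
Function('S')(C) = -1
Function('u')(d) = Add(6, d)
Function('k')(c, I) = Add(-19, Pow(c, 2)) (Function('k')(c, I) = Add(-8, Add(Mul(c, c), -11)) = Add(-8, Add(Pow(c, 2), -11)) = Add(-8, Add(-11, Pow(c, 2))) = Add(-19, Pow(c, 2)))
Add(Function('k')(13, Function('u')(Function('S')(O))), Mul(-102, 108)) = Add(Add(-19, Pow(13, 2)), Mul(-102, 108)) = Add(Add(-19, 169), -11016) = Add(150, -11016) = -10866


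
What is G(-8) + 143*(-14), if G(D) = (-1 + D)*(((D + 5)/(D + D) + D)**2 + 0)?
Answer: -653137/256 ≈ -2551.3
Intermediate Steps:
G(D) = (D + (5 + D)/(2*D))**2*(-1 + D) (G(D) = (-1 + D)*(((5 + D)/((2*D)) + D)**2 + 0) = (-1 + D)*(((5 + D)*(1/(2*D)) + D)**2 + 0) = (-1 + D)*(((5 + D)/(2*D) + D)**2 + 0) = (-1 + D)*((D + (5 + D)/(2*D))**2 + 0) = (-1 + D)*(D + (5 + D)/(2*D))**2 = (D + (5 + D)/(2*D))**2*(-1 + D))
G(-8) + 143*(-14) = (1/4)*(5 - 8 + 2*(-8)**2)**2*(-1 - 8)/(-8)**2 + 143*(-14) = (1/4)*(1/64)*(5 - 8 + 2*64)**2*(-9) - 2002 = (1/4)*(1/64)*(5 - 8 + 128)**2*(-9) - 2002 = (1/4)*(1/64)*125**2*(-9) - 2002 = (1/4)*(1/64)*15625*(-9) - 2002 = -140625/256 - 2002 = -653137/256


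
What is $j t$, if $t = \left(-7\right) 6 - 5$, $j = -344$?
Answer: $16168$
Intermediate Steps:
$t = -47$ ($t = -42 - 5 = -47$)
$j t = \left(-344\right) \left(-47\right) = 16168$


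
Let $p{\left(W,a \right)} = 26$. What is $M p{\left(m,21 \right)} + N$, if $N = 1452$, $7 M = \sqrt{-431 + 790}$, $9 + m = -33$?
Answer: $1452 + \frac{26 \sqrt{359}}{7} \approx 1522.4$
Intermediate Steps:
$m = -42$ ($m = -9 - 33 = -42$)
$M = \frac{\sqrt{359}}{7}$ ($M = \frac{\sqrt{-431 + 790}}{7} = \frac{\sqrt{359}}{7} \approx 2.7068$)
$M p{\left(m,21 \right)} + N = \frac{\sqrt{359}}{7} \cdot 26 + 1452 = \frac{26 \sqrt{359}}{7} + 1452 = 1452 + \frac{26 \sqrt{359}}{7}$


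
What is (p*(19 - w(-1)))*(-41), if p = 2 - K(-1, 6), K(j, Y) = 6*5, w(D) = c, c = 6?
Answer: 14924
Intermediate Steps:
w(D) = 6
K(j, Y) = 30
p = -28 (p = 2 - 1*30 = 2 - 30 = -28)
(p*(19 - w(-1)))*(-41) = -28*(19 - 1*6)*(-41) = -28*(19 - 6)*(-41) = -28*13*(-41) = -364*(-41) = 14924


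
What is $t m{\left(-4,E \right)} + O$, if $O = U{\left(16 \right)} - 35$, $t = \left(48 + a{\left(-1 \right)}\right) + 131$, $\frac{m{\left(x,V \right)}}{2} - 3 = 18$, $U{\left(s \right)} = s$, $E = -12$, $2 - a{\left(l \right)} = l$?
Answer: $7625$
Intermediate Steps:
$a{\left(l \right)} = 2 - l$
$m{\left(x,V \right)} = 42$ ($m{\left(x,V \right)} = 6 + 2 \cdot 18 = 6 + 36 = 42$)
$t = 182$ ($t = \left(48 + \left(2 - -1\right)\right) + 131 = \left(48 + \left(2 + 1\right)\right) + 131 = \left(48 + 3\right) + 131 = 51 + 131 = 182$)
$O = -19$ ($O = 16 - 35 = -19$)
$t m{\left(-4,E \right)} + O = 182 \cdot 42 - 19 = 7644 - 19 = 7625$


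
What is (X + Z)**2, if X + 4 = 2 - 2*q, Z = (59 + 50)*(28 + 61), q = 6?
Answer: 93837969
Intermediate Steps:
Z = 9701 (Z = 109*89 = 9701)
X = -14 (X = -4 + (2 - 2*6) = -4 + (2 - 12) = -4 - 10 = -14)
(X + Z)**2 = (-14 + 9701)**2 = 9687**2 = 93837969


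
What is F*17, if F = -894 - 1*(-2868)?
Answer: 33558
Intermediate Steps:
F = 1974 (F = -894 + 2868 = 1974)
F*17 = 1974*17 = 33558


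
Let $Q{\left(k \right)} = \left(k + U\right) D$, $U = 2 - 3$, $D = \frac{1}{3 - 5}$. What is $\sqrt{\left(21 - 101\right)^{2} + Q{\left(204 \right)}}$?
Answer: $\frac{\sqrt{25194}}{2} \approx 79.363$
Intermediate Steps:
$D = - \frac{1}{2}$ ($D = \frac{1}{-2} = - \frac{1}{2} \approx -0.5$)
$U = -1$
$Q{\left(k \right)} = \frac{1}{2} - \frac{k}{2}$ ($Q{\left(k \right)} = \left(k - 1\right) \left(- \frac{1}{2}\right) = \left(-1 + k\right) \left(- \frac{1}{2}\right) = \frac{1}{2} - \frac{k}{2}$)
$\sqrt{\left(21 - 101\right)^{2} + Q{\left(204 \right)}} = \sqrt{\left(21 - 101\right)^{2} + \left(\frac{1}{2} - 102\right)} = \sqrt{\left(-80\right)^{2} + \left(\frac{1}{2} - 102\right)} = \sqrt{6400 - \frac{203}{2}} = \sqrt{\frac{12597}{2}} = \frac{\sqrt{25194}}{2}$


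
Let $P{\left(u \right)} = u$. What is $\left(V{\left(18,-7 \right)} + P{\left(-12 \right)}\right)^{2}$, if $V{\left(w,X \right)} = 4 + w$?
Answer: $100$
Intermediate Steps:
$\left(V{\left(18,-7 \right)} + P{\left(-12 \right)}\right)^{2} = \left(\left(4 + 18\right) - 12\right)^{2} = \left(22 - 12\right)^{2} = 10^{2} = 100$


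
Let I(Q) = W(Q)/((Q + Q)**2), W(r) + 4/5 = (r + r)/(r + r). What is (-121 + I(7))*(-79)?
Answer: 9367741/980 ≈ 9558.9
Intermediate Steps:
W(r) = 1/5 (W(r) = -4/5 + (r + r)/(r + r) = -4/5 + (2*r)/((2*r)) = -4/5 + (2*r)*(1/(2*r)) = -4/5 + 1 = 1/5)
I(Q) = 1/(20*Q**2) (I(Q) = 1/(5*((Q + Q)**2)) = 1/(5*((2*Q)**2)) = 1/(5*((4*Q**2))) = (1/(4*Q**2))/5 = 1/(20*Q**2))
(-121 + I(7))*(-79) = (-121 + (1/20)/7**2)*(-79) = (-121 + (1/20)*(1/49))*(-79) = (-121 + 1/980)*(-79) = -118579/980*(-79) = 9367741/980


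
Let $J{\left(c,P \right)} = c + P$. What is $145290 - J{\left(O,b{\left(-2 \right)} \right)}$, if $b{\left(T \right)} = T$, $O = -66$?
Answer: $145358$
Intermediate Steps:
$J{\left(c,P \right)} = P + c$
$145290 - J{\left(O,b{\left(-2 \right)} \right)} = 145290 - \left(-2 - 66\right) = 145290 - -68 = 145290 + 68 = 145358$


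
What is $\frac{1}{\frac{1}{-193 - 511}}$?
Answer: $-704$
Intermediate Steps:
$\frac{1}{\frac{1}{-193 - 511}} = \frac{1}{\frac{1}{-704}} = \frac{1}{- \frac{1}{704}} = -704$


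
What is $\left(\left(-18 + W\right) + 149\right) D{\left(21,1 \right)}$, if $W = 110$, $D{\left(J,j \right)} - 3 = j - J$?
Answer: $-4097$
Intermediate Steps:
$D{\left(J,j \right)} = 3 + j - J$ ($D{\left(J,j \right)} = 3 - \left(J - j\right) = 3 + j - J$)
$\left(\left(-18 + W\right) + 149\right) D{\left(21,1 \right)} = \left(\left(-18 + 110\right) + 149\right) \left(3 + 1 - 21\right) = \left(92 + 149\right) \left(3 + 1 - 21\right) = 241 \left(-17\right) = -4097$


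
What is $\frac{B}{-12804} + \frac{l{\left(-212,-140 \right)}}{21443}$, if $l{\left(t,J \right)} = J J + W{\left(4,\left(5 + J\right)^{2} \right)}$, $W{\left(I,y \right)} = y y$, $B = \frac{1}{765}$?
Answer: $\frac{3253627284067057}{210035471580} \approx 15491.0$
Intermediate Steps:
$B = \frac{1}{765} \approx 0.0013072$
$W{\left(I,y \right)} = y^{2}$
$l{\left(t,J \right)} = J^{2} + \left(5 + J\right)^{4}$ ($l{\left(t,J \right)} = J J + \left(\left(5 + J\right)^{2}\right)^{2} = J^{2} + \left(5 + J\right)^{4}$)
$\frac{B}{-12804} + \frac{l{\left(-212,-140 \right)}}{21443} = \frac{1}{765 \left(-12804\right)} + \frac{\left(-140\right)^{2} + \left(5 - 140\right)^{4}}{21443} = \frac{1}{765} \left(- \frac{1}{12804}\right) + \left(19600 + \left(-135\right)^{4}\right) \frac{1}{21443} = - \frac{1}{9795060} + \left(19600 + 332150625\right) \frac{1}{21443} = - \frac{1}{9795060} + 332170225 \cdot \frac{1}{21443} = - \frac{1}{9795060} + \frac{332170225}{21443} = \frac{3253627284067057}{210035471580}$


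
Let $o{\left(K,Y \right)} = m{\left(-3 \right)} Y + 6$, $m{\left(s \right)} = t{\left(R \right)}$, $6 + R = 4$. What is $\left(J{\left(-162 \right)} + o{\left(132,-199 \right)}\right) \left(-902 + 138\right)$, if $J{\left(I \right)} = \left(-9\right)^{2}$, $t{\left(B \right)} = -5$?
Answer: $-826648$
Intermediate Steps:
$R = -2$ ($R = -6 + 4 = -2$)
$m{\left(s \right)} = -5$
$J{\left(I \right)} = 81$
$o{\left(K,Y \right)} = 6 - 5 Y$ ($o{\left(K,Y \right)} = - 5 Y + 6 = 6 - 5 Y$)
$\left(J{\left(-162 \right)} + o{\left(132,-199 \right)}\right) \left(-902 + 138\right) = \left(81 + \left(6 - -995\right)\right) \left(-902 + 138\right) = \left(81 + \left(6 + 995\right)\right) \left(-764\right) = \left(81 + 1001\right) \left(-764\right) = 1082 \left(-764\right) = -826648$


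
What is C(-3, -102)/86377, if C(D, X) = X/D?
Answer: 2/5081 ≈ 0.00039362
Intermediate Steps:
C(-3, -102)/86377 = -102/(-3)/86377 = -102*(-1/3)*(1/86377) = 34*(1/86377) = 2/5081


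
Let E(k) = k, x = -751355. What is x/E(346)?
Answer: -751355/346 ≈ -2171.5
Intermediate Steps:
x/E(346) = -751355/346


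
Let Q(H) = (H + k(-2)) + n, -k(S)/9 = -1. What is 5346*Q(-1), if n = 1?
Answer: 48114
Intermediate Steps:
k(S) = 9 (k(S) = -9*(-1) = 9)
Q(H) = 10 + H (Q(H) = (H + 9) + 1 = (9 + H) + 1 = 10 + H)
5346*Q(-1) = 5346*(10 - 1) = 5346*9 = 48114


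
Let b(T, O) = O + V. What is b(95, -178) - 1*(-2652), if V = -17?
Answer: 2457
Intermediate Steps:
b(T, O) = -17 + O (b(T, O) = O - 17 = -17 + O)
b(95, -178) - 1*(-2652) = (-17 - 178) - 1*(-2652) = -195 + 2652 = 2457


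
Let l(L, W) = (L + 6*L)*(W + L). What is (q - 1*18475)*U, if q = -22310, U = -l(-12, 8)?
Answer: 13703760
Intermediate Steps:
l(L, W) = 7*L*(L + W) (l(L, W) = (7*L)*(L + W) = 7*L*(L + W))
U = -336 (U = -7*(-12)*(-12 + 8) = -7*(-12)*(-4) = -1*336 = -336)
(q - 1*18475)*U = (-22310 - 1*18475)*(-336) = (-22310 - 18475)*(-336) = -40785*(-336) = 13703760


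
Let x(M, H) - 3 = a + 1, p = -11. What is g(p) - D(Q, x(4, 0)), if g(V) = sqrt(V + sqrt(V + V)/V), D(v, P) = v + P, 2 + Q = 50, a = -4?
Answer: -48 + sqrt(-1331 - 11*I*sqrt(22))/11 ≈ -47.936 - 3.3172*I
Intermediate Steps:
x(M, H) = 0 (x(M, H) = 3 + (-4 + 1) = 3 - 3 = 0)
Q = 48 (Q = -2 + 50 = 48)
D(v, P) = P + v
g(V) = sqrt(V + sqrt(2)/sqrt(V)) (g(V) = sqrt(V + sqrt(2*V)/V) = sqrt(V + (sqrt(2)*sqrt(V))/V) = sqrt(V + sqrt(2)/sqrt(V)))
g(p) - D(Q, x(4, 0)) = sqrt(-11 + sqrt(2)/sqrt(-11)) - (0 + 48) = sqrt(-11 + sqrt(2)*(-I*sqrt(11)/11)) - 1*48 = sqrt(-11 - I*sqrt(22)/11) - 48 = -48 + sqrt(-11 - I*sqrt(22)/11)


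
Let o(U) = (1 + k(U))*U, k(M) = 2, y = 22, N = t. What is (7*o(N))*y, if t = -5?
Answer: -2310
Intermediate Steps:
N = -5
o(U) = 3*U (o(U) = (1 + 2)*U = 3*U)
(7*o(N))*y = (7*(3*(-5)))*22 = (7*(-15))*22 = -105*22 = -2310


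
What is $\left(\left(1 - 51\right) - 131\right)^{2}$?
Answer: $32761$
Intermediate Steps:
$\left(\left(1 - 51\right) - 131\right)^{2} = \left(-50 - 131\right)^{2} = \left(-181\right)^{2} = 32761$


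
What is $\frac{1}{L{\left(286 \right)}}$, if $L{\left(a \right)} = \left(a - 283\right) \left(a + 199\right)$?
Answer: $\frac{1}{1455} \approx 0.00068729$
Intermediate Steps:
$L{\left(a \right)} = \left(-283 + a\right) \left(199 + a\right)$
$\frac{1}{L{\left(286 \right)}} = \frac{1}{-56317 + 286^{2} - 24024} = \frac{1}{-56317 + 81796 - 24024} = \frac{1}{1455}$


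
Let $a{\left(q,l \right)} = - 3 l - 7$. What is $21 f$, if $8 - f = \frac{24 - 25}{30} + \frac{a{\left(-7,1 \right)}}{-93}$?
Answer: $\frac{51597}{310} \approx 166.44$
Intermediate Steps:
$a{\left(q,l \right)} = -7 - 3 l$
$f = \frac{2457}{310}$ ($f = 8 - \left(\frac{24 - 25}{30} + \frac{-7 - 3}{-93}\right) = 8 - \left(\left(24 - 25\right) \frac{1}{30} + \left(-7 - 3\right) \left(- \frac{1}{93}\right)\right) = 8 - \left(\left(-1\right) \frac{1}{30} - - \frac{10}{93}\right) = 8 - \left(- \frac{1}{30} + \frac{10}{93}\right) = 8 - \frac{23}{310} = \frac{2457}{310} \approx 7.9258$)
$21 f = 21 \cdot \frac{2457}{310} = \frac{51597}{310}$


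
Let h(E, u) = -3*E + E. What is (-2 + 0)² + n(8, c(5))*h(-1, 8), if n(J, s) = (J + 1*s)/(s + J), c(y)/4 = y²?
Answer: 6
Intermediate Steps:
h(E, u) = -2*E
c(y) = 4*y²
n(J, s) = 1 (n(J, s) = (J + s)/(J + s) = 1)
(-2 + 0)² + n(8, c(5))*h(-1, 8) = (-2 + 0)² + 1*(-2*(-1)) = (-2)² + 1*2 = 4 + 2 = 6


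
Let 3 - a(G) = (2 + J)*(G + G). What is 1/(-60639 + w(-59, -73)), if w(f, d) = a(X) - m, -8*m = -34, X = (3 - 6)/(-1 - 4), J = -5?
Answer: -20/1212733 ≈ -1.6492e-5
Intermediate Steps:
X = ⅗ (X = -3/(-5) = -3*(-⅕) = ⅗ ≈ 0.60000)
a(G) = 3 + 6*G (a(G) = 3 - (2 - 5)*(G + G) = 3 - (-3)*2*G = 3 - (-6)*G = 3 + 6*G)
m = 17/4 (m = -⅛*(-34) = 17/4 ≈ 4.2500)
w(f, d) = 47/20 (w(f, d) = (3 + 6*(⅗)) - 1*17/4 = (3 + 18/5) - 17/4 = 33/5 - 17/4 = 47/20)
1/(-60639 + w(-59, -73)) = 1/(-60639 + 47/20) = 1/(-1212733/20) = -20/1212733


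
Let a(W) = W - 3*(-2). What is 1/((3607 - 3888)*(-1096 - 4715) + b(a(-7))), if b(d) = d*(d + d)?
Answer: 1/1632893 ≈ 6.1241e-7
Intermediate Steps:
a(W) = 6 + W (a(W) = W + 6 = 6 + W)
b(d) = 2*d² (b(d) = d*(2*d) = 2*d²)
1/((3607 - 3888)*(-1096 - 4715) + b(a(-7))) = 1/((3607 - 3888)*(-1096 - 4715) + 2*(6 - 7)²) = 1/(-281*(-5811) + 2*(-1)²) = 1/(1632891 + 2*1) = 1/(1632891 + 2) = 1/1632893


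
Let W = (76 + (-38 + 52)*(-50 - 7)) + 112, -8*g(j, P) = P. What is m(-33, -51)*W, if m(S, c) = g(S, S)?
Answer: -10065/4 ≈ -2516.3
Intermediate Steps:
g(j, P) = -P/8
W = -610 (W = (76 + 14*(-57)) + 112 = (76 - 798) + 112 = -722 + 112 = -610)
m(S, c) = -S/8
m(-33, -51)*W = -1/8*(-33)*(-610) = (33/8)*(-610) = -10065/4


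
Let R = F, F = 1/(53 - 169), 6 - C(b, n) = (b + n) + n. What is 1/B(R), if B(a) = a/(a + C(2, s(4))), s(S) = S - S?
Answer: -463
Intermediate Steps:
s(S) = 0
C(b, n) = 6 - b - 2*n (C(b, n) = 6 - ((b + n) + n) = 6 - (b + 2*n) = 6 + (-b - 2*n) = 6 - b - 2*n)
F = -1/116 (F = 1/(-116) = -1/116 ≈ -0.0086207)
R = -1/116 ≈ -0.0086207
B(a) = a/(4 + a) (B(a) = a/(a + (6 - 1*2 - 2*0)) = a/(a + (6 - 2 + 0)) = a/(a + 4) = a/(4 + a))
1/B(R) = 1/(-1/(116*(4 - 1/116))) = 1/(-1/(116*463/116)) = 1/(-1/116*116/463) = 1/(-1/463) = -463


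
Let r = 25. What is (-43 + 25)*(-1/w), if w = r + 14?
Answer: 6/13 ≈ 0.46154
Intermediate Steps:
w = 39 (w = 25 + 14 = 39)
(-43 + 25)*(-1/w) = (-43 + 25)*(-1/39) = -(-18)/39 = -18*(-1/39) = 6/13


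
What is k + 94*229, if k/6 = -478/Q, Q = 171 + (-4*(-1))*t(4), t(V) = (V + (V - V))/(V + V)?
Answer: 3721130/173 ≈ 21509.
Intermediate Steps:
t(V) = ½ (t(V) = (V + 0)/((2*V)) = V*(1/(2*V)) = ½)
Q = 173 (Q = 171 - 4*(-1)*(½) = 171 + 4*(½) = 171 + 2 = 173)
k = -2868/173 (k = 6*(-478/173) = -2868/173 ≈ -16.578)
k + 94*229 = -2868/173 + 94*229 = -2868/173 + 21526 = 3721130/173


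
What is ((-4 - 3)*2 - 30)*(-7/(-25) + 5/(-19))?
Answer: -352/475 ≈ -0.74105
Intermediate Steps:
((-4 - 3)*2 - 30)*(-7/(-25) + 5/(-19)) = (-7*2 - 30)*(-7*(-1/25) + 5*(-1/19)) = (-14 - 30)*(7/25 - 5/19) = -44*8/475 = -352/475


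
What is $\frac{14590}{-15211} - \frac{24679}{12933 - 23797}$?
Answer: $\frac{30983787}{23607472} \approx 1.3125$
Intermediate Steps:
$\frac{14590}{-15211} - \frac{24679}{12933 - 23797} = 14590 \left(- \frac{1}{15211}\right) - \frac{24679}{-10864} = - \frac{14590}{15211} - - \frac{24679}{10864} = - \frac{14590}{15211} + \frac{24679}{10864} = \frac{30983787}{23607472}$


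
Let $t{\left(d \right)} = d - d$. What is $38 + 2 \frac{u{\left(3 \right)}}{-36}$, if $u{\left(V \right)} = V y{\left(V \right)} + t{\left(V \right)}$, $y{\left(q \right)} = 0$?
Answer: $38$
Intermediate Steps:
$t{\left(d \right)} = 0$
$u{\left(V \right)} = 0$ ($u{\left(V \right)} = V 0 + 0 = 0 + 0 = 0$)
$38 + 2 \frac{u{\left(3 \right)}}{-36} = 38 + 2 \frac{0}{-36} = 38 + 2 \cdot 0 \left(- \frac{1}{36}\right) = 38 + 2 \cdot 0 = 38 + 0 = 38$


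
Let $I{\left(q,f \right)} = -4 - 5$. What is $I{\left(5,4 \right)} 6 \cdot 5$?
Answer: $-270$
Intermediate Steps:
$I{\left(q,f \right)} = -9$
$I{\left(5,4 \right)} 6 \cdot 5 = \left(-9\right) 6 \cdot 5 = \left(-54\right) 5 = -270$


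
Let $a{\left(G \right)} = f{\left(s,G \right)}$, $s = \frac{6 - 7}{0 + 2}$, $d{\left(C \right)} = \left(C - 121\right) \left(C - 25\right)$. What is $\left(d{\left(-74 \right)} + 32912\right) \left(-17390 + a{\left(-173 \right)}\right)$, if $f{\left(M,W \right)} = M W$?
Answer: $- \frac{1807073719}{2} \approx -9.0354 \cdot 10^{8}$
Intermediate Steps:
$d{\left(C \right)} = \left(-121 + C\right) \left(-25 + C\right)$
$s = - \frac{1}{2} \approx -0.5$
$a{\left(G \right)} = - \frac{G}{2}$
$\left(d{\left(-74 \right)} + 32912\right) \left(-17390 + a{\left(-173 \right)}\right) = \left(\left(3025 + \left(-74\right)^{2} - -10804\right) + 32912\right) \left(-17390 - - \frac{173}{2}\right) = \left(\left(3025 + 5476 + 10804\right) + 32912\right) \left(-17390 + \frac{173}{2}\right) = \left(19305 + 32912\right) \left(- \frac{34607}{2}\right) = 52217 \left(- \frac{34607}{2}\right) = - \frac{1807073719}{2}$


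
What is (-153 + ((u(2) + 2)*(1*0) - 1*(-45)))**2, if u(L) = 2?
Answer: 11664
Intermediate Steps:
(-153 + ((u(2) + 2)*(1*0) - 1*(-45)))**2 = (-153 + ((2 + 2)*(1*0) - 1*(-45)))**2 = (-153 + (4*0 + 45))**2 = (-153 + (0 + 45))**2 = (-153 + 45)**2 = (-108)**2 = 11664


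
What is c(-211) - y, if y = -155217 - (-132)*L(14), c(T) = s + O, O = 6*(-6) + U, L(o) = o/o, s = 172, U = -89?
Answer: 155132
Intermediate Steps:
L(o) = 1
O = -125 (O = 6*(-6) - 89 = -36 - 89 = -125)
c(T) = 47 (c(T) = 172 - 125 = 47)
y = -155085 (y = -155217 - (-132) = -155217 - 1*(-132) = -155217 + 132 = -155085)
c(-211) - y = 47 - 1*(-155085) = 47 + 155085 = 155132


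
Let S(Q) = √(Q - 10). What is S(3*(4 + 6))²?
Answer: 20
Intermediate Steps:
S(Q) = √(-10 + Q)
S(3*(4 + 6))² = (√(-10 + 3*(4 + 6)))² = (√(-10 + 3*10))² = (√(-10 + 30))² = (√20)² = (2*√5)² = 20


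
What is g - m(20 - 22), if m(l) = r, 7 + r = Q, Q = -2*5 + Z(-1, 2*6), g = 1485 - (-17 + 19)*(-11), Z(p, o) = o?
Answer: 1512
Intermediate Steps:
g = 1507 (g = 1485 - 2*(-11) = 1485 - 1*(-22) = 1485 + 22 = 1507)
Q = 2 (Q = -2*5 + 2*6 = -10 + 12 = 2)
r = -5 (r = -7 + 2 = -5)
m(l) = -5
g - m(20 - 22) = 1507 - 1*(-5) = 1507 + 5 = 1512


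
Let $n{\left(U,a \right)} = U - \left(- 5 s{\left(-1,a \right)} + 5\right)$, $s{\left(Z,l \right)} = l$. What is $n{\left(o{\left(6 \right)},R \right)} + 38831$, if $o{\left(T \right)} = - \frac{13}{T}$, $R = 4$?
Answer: $\frac{233063}{6} \approx 38844.0$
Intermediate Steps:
$n{\left(U,a \right)} = -5 + U + 5 a$ ($n{\left(U,a \right)} = U - \left(- 5 a + 5\right) = U - \left(5 - 5 a\right) = U + \left(-5 + 5 a\right) = -5 + U + 5 a$)
$n{\left(o{\left(6 \right)},R \right)} + 38831 = \left(-5 - \frac{13}{6} + 5 \cdot 4\right) + 38831 = \left(-5 - \frac{13}{6} + 20\right) + 38831 = \frac{77}{6} + 38831 = \frac{233063}{6}$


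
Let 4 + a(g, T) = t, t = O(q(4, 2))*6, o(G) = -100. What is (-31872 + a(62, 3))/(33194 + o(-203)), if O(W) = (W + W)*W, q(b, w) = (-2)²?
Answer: -15842/16547 ≈ -0.95739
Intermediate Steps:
q(b, w) = 4
O(W) = 2*W² (O(W) = (2*W)*W = 2*W²)
t = 192 (t = (2*4²)*6 = (2*16)*6 = 32*6 = 192)
a(g, T) = 188 (a(g, T) = -4 + 192 = 188)
(-31872 + a(62, 3))/(33194 + o(-203)) = (-31872 + 188)/(33194 - 100) = -31684/33094 = -31684*1/33094 = -15842/16547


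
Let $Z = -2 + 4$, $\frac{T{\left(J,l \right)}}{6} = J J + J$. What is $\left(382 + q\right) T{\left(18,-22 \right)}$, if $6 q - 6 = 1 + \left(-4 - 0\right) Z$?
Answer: $783522$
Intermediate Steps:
$T{\left(J,l \right)} = 6 J + 6 J^{2}$ ($T{\left(J,l \right)} = 6 \left(J J + J\right) = 6 \left(J^{2} + J\right) = 6 \left(J + J^{2}\right) = 6 J + 6 J^{2}$)
$Z = 2$
$q = - \frac{1}{6}$ ($q = 1 + \frac{1 + \left(-4 - 0\right) 2}{6} = 1 + \frac{1 + \left(-4 + 0\right) 2}{6} = 1 + \frac{1 - 8}{6} = 1 + \frac{1}{6} \left(-7\right) = 1 - \frac{7}{6} = - \frac{1}{6} \approx -0.16667$)
$\left(382 + q\right) T{\left(18,-22 \right)} = \left(382 - \frac{1}{6}\right) 6 \cdot 18 \left(1 + 18\right) = \frac{2291 \cdot 6 \cdot 18 \cdot 19}{6} = \frac{2291}{6} \cdot 2052 = 783522$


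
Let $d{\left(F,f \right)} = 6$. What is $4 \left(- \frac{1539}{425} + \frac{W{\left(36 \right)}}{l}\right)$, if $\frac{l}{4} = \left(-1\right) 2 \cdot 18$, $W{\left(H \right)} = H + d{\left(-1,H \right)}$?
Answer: $- \frac{39911}{2550} \approx -15.651$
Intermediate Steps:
$W{\left(H \right)} = 6 + H$ ($W{\left(H \right)} = H + 6 = 6 + H$)
$l = -144$ ($l = 4 \left(-1\right) 2 \cdot 18 = 4 \left(\left(-2\right) 18\right) = 4 \left(-36\right) = -144$)
$4 \left(- \frac{1539}{425} + \frac{W{\left(36 \right)}}{l}\right) = 4 \left(- \frac{1539}{425} + \frac{6 + 36}{-144}\right) = 4 \left(\left(-1539\right) \frac{1}{425} + 42 \left(- \frac{1}{144}\right)\right) = 4 \left(- \frac{1539}{425} - \frac{7}{24}\right) = 4 \left(- \frac{39911}{10200}\right) = - \frac{39911}{2550}$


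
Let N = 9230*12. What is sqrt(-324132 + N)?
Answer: 6*I*sqrt(5927) ≈ 461.92*I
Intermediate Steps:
N = 110760
sqrt(-324132 + N) = sqrt(-324132 + 110760) = sqrt(-213372) = 6*I*sqrt(5927)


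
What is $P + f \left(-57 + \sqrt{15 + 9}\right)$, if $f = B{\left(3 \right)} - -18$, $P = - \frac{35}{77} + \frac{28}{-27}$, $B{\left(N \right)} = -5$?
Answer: $- \frac{220520}{297} + 26 \sqrt{6} \approx -678.8$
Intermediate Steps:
$P = - \frac{443}{297}$ ($P = \left(-35\right) \frac{1}{77} + 28 \left(- \frac{1}{27}\right) = - \frac{5}{11} - \frac{28}{27} = - \frac{443}{297} \approx -1.4916$)
$f = 13$ ($f = -5 - -18 = -5 + 18 = 13$)
$P + f \left(-57 + \sqrt{15 + 9}\right) = - \frac{443}{297} + 13 \left(-57 + \sqrt{15 + 9}\right) = - \frac{443}{297} + 13 \left(-57 + \sqrt{24}\right) = - \frac{443}{297} + 13 \left(-57 + 2 \sqrt{6}\right) = - \frac{443}{297} - \left(741 - 26 \sqrt{6}\right) = - \frac{220520}{297} + 26 \sqrt{6}$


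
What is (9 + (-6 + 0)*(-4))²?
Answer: 1089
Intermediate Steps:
(9 + (-6 + 0)*(-4))² = (9 - 6*(-4))² = (9 + 24)² = 33² = 1089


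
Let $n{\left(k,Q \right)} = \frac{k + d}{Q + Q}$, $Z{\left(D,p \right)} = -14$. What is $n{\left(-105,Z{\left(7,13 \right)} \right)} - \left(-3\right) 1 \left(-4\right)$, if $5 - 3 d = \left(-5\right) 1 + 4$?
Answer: $- \frac{233}{28} \approx -8.3214$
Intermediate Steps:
$d = 2$ ($d = \frac{5}{3} - \frac{\left(-5\right) 1 + 4}{3} = \frac{5}{3} - \frac{-5 + 4}{3} = \frac{5}{3} - - \frac{1}{3} = \frac{5}{3} + \frac{1}{3} = 2$)
$n{\left(k,Q \right)} = \frac{2 + k}{2 Q}$ ($n{\left(k,Q \right)} = \frac{k + 2}{Q + Q} = \frac{2 + k}{2 Q}$)
$n{\left(-105,Z{\left(7,13 \right)} \right)} - \left(-3\right) 1 \left(-4\right) = \frac{2 - 105}{2 \left(-14\right)} - \left(-3\right) 1 \left(-4\right) = \frac{1}{2} \left(- \frac{1}{14}\right) \left(-103\right) - \left(-3\right) \left(-4\right) = \frac{103}{28} - 12 = - \frac{233}{28}$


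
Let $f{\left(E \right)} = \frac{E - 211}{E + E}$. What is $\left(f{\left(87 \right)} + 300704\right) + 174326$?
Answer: $\frac{41327548}{87} \approx 4.7503 \cdot 10^{5}$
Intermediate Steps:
$f{\left(E \right)} = \frac{-211 + E}{2 E}$
$\left(f{\left(87 \right)} + 300704\right) + 174326 = \left(\frac{-211 + 87}{2 \cdot 87} + 300704\right) + 174326 = \left(\frac{1}{2} \cdot \frac{1}{87} \left(-124\right) + 300704\right) + 174326 = \left(- \frac{62}{87} + 300704\right) + 174326 = \frac{26161186}{87} + 174326 = \frac{41327548}{87}$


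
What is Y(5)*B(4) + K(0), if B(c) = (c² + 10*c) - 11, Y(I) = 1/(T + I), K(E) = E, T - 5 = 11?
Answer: 15/7 ≈ 2.1429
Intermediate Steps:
T = 16 (T = 5 + 11 = 16)
Y(I) = 1/(16 + I)
B(c) = -11 + c² + 10*c
Y(5)*B(4) + K(0) = (-11 + 4² + 10*4)/(16 + 5) + 0 = (-11 + 16 + 40)/21 + 0 = (1/21)*45 + 0 = 15/7 + 0 = 15/7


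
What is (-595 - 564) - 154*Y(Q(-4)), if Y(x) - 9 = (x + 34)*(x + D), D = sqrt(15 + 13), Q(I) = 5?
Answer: -32575 - 12012*sqrt(7) ≈ -64356.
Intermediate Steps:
D = 2*sqrt(7) (D = sqrt(28) = 2*sqrt(7) ≈ 5.2915)
Y(x) = 9 + (34 + x)*(x + 2*sqrt(7)) (Y(x) = 9 + (x + 34)*(x + 2*sqrt(7)) = 9 + (34 + x)*(x + 2*sqrt(7)))
(-595 - 564) - 154*Y(Q(-4)) = (-595 - 564) - 154*(9 + 5**2 + 34*5 + 68*sqrt(7) + 2*5*sqrt(7)) = -1159 - 154*(9 + 25 + 170 + 68*sqrt(7) + 10*sqrt(7)) = -1159 - 154*(204 + 78*sqrt(7)) = -1159 + (-31416 - 12012*sqrt(7)) = -32575 - 12012*sqrt(7)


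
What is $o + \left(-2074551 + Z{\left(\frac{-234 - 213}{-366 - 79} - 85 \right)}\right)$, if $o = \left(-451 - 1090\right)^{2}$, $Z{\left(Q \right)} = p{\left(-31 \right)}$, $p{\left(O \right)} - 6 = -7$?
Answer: $300129$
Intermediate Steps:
$p{\left(O \right)} = -1$ ($p{\left(O \right)} = 6 - 7 = -1$)
$Z{\left(Q \right)} = -1$
$o = 2374681$ ($o = \left(-1541\right)^{2} = 2374681$)
$o + \left(-2074551 + Z{\left(\frac{-234 - 213}{-366 - 79} - 85 \right)}\right) = 2374681 - 2074552 = 300129$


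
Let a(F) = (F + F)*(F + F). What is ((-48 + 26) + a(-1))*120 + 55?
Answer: -2105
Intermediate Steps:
a(F) = 4*F**2 (a(F) = (2*F)*(2*F) = 4*F**2)
((-48 + 26) + a(-1))*120 + 55 = ((-48 + 26) + 4*(-1)**2)*120 + 55 = (-22 + 4*1)*120 + 55 = (-22 + 4)*120 + 55 = -18*120 + 55 = -2160 + 55 = -2105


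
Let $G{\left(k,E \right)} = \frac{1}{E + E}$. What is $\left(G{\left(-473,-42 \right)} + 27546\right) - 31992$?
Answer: $- \frac{373465}{84} \approx -4446.0$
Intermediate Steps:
$G{\left(k,E \right)} = \frac{1}{2 E}$
$\left(G{\left(-473,-42 \right)} + 27546\right) - 31992 = \left(\frac{1}{2 \left(-42\right)} + 27546\right) - 31992 = \left(\frac{1}{2} \left(- \frac{1}{42}\right) + 27546\right) - 31992 = \left(- \frac{1}{84} + 27546\right) - 31992 = \frac{2313863}{84} - 31992 = - \frac{373465}{84}$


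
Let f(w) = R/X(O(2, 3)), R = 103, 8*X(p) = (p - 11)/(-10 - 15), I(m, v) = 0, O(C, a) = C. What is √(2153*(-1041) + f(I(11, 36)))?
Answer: I*√20150857/3 ≈ 1496.3*I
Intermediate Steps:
X(p) = 11/200 - p/200 (X(p) = ((p - 11)/(-10 - 15))/8 = ((-11 + p)/(-25))/8 = ((-11 + p)*(-1/25))/8 = (11/25 - p/25)/8 = 11/200 - p/200)
f(w) = 20600/9 (f(w) = 103/(11/200 - 1/200*2) = 103/(11/200 - 1/100) = 103/(9/200) = 103*(200/9) = 20600/9)
√(2153*(-1041) + f(I(11, 36))) = √(2153*(-1041) + 20600/9) = √(-2241273 + 20600/9) = √(-20150857/9) = I*√20150857/3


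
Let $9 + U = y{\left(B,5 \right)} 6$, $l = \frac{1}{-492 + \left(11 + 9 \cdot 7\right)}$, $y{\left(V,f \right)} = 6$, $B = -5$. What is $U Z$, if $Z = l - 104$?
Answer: $- \frac{1173771}{418} \approx -2808.1$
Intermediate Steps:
$l = - \frac{1}{418}$ ($l = \frac{1}{-492 + \left(11 + 63\right)} = \frac{1}{-492 + 74} = \frac{1}{-418} = - \frac{1}{418} \approx -0.0023923$)
$U = 27$ ($U = -9 + 6 \cdot 6 = -9 + 36 = 27$)
$Z = - \frac{43473}{418}$ ($Z = - \frac{1}{418} - 104 = - \frac{43473}{418} \approx -104.0$)
$U Z = 27 \left(- \frac{43473}{418}\right) = - \frac{1173771}{418}$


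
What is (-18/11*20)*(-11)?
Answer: 360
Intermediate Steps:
(-18/11*20)*(-11) = (-18*1/11*20)*(-11) = -18/11*20*(-11) = -360/11*(-11) = 360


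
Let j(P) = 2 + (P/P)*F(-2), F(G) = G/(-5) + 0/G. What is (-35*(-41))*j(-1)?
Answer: 3444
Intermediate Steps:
F(G) = -G/5 (F(G) = G*(-⅕) + 0 = -G/5 + 0 = -G/5)
j(P) = 12/5 (j(P) = 2 + (P/P)*(-⅕*(-2)) = 2 + 1*(⅖) = 2 + ⅖ = 12/5)
(-35*(-41))*j(-1) = -35*(-41)*(12/5) = 1435*(12/5) = 3444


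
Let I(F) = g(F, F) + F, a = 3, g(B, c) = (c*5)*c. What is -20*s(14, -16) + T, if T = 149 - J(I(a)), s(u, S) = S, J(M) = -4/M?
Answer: 5629/12 ≈ 469.08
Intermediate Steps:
g(B, c) = 5*c**2 (g(B, c) = (5*c)*c = 5*c**2)
I(F) = F + 5*F**2 (I(F) = 5*F**2 + F = F + 5*F**2)
T = 1789/12 (T = 149 - (-4)/(3*(1 + 5*3)) = 149 - (-4)/(3*(1 + 15)) = 149 - (-4)/(3*16) = 149 - (-4)/48 = 149 - 1*(-1/12) = 149 + 1/12 = 1789/12 ≈ 149.08)
-20*s(14, -16) + T = -20*(-16) + 1789/12 = 320 + 1789/12 = 5629/12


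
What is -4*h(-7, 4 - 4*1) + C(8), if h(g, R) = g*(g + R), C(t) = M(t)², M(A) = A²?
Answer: 3900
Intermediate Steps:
C(t) = t⁴ (C(t) = (t²)² = t⁴)
h(g, R) = g*(R + g)
-4*h(-7, 4 - 4*1) + C(8) = -(-28)*((4 - 4*1) - 7) + 8⁴ = -(-28)*((4 - 4) - 7) + 4096 = -(-28)*(0 - 7) + 4096 = -(-28)*(-7) + 4096 = -4*49 + 4096 = -196 + 4096 = 3900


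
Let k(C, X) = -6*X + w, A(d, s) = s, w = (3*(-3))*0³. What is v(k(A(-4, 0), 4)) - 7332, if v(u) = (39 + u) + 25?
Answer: -7292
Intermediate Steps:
w = 0 (w = -9*0 = 0)
k(C, X) = -6*X (k(C, X) = -6*X + 0 = -6*X)
v(u) = 64 + u
v(k(A(-4, 0), 4)) - 7332 = (64 - 6*4) - 7332 = (64 - 24) - 7332 = 40 - 7332 = -7292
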